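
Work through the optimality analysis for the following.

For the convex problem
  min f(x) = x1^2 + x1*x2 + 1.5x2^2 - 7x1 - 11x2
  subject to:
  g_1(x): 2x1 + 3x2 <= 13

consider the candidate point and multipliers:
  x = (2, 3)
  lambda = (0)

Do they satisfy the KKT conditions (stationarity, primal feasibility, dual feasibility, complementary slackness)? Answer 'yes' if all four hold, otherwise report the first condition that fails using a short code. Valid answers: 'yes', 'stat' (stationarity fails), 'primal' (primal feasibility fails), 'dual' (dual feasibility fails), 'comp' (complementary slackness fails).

Gradient of f: grad f(x) = Q x + c = (0, 0)
Constraint values g_i(x) = a_i^T x - b_i:
  g_1((2, 3)) = 0
Stationarity residual: grad f(x) + sum_i lambda_i a_i = (0, 0)
  -> stationarity OK
Primal feasibility (all g_i <= 0): OK
Dual feasibility (all lambda_i >= 0): OK
Complementary slackness (lambda_i * g_i(x) = 0 for all i): OK

Verdict: yes, KKT holds.

yes


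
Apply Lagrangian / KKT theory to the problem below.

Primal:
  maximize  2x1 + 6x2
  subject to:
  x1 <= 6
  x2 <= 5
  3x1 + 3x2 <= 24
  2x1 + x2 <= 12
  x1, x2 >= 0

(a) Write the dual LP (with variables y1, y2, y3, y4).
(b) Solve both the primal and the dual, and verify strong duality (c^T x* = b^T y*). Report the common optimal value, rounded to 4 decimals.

The standard primal-dual pair for 'max c^T x s.t. A x <= b, x >= 0' is:
  Dual:  min b^T y  s.t.  A^T y >= c,  y >= 0.

So the dual LP is:
  minimize  6y1 + 5y2 + 24y3 + 12y4
  subject to:
    y1 + 3y3 + 2y4 >= 2
    y2 + 3y3 + y4 >= 6
    y1, y2, y3, y4 >= 0

Solving the primal: x* = (3, 5).
  primal value c^T x* = 36.
Solving the dual: y* = (0, 4, 0.6667, 0).
  dual value b^T y* = 36.
Strong duality: c^T x* = b^T y*. Confirmed.

36


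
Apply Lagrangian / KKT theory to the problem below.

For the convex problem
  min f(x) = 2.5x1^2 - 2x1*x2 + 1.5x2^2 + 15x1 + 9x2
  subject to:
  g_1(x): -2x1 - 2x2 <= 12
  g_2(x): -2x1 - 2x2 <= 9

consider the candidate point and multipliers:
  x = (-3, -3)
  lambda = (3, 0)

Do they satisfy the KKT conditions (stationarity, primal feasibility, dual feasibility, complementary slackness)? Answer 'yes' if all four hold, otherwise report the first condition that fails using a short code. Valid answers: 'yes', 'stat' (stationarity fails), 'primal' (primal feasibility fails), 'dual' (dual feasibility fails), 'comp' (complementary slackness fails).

Gradient of f: grad f(x) = Q x + c = (6, 6)
Constraint values g_i(x) = a_i^T x - b_i:
  g_1((-3, -3)) = 0
  g_2((-3, -3)) = 3
Stationarity residual: grad f(x) + sum_i lambda_i a_i = (0, 0)
  -> stationarity OK
Primal feasibility (all g_i <= 0): FAILS
Dual feasibility (all lambda_i >= 0): OK
Complementary slackness (lambda_i * g_i(x) = 0 for all i): OK

Verdict: the first failing condition is primal_feasibility -> primal.

primal


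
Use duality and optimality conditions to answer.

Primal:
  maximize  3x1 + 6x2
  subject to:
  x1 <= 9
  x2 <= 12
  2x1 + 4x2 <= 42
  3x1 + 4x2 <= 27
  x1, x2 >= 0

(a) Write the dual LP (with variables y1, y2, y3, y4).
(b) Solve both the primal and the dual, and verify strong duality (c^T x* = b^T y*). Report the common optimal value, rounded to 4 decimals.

The standard primal-dual pair for 'max c^T x s.t. A x <= b, x >= 0' is:
  Dual:  min b^T y  s.t.  A^T y >= c,  y >= 0.

So the dual LP is:
  minimize  9y1 + 12y2 + 42y3 + 27y4
  subject to:
    y1 + 2y3 + 3y4 >= 3
    y2 + 4y3 + 4y4 >= 6
    y1, y2, y3, y4 >= 0

Solving the primal: x* = (0, 6.75).
  primal value c^T x* = 40.5.
Solving the dual: y* = (0, 0, 0, 1.5).
  dual value b^T y* = 40.5.
Strong duality: c^T x* = b^T y*. Confirmed.

40.5


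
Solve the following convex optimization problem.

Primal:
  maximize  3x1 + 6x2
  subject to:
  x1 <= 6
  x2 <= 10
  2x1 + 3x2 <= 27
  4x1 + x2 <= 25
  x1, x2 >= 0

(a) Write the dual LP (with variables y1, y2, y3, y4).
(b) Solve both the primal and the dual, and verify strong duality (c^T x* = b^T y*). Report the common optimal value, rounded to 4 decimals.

The standard primal-dual pair for 'max c^T x s.t. A x <= b, x >= 0' is:
  Dual:  min b^T y  s.t.  A^T y >= c,  y >= 0.

So the dual LP is:
  minimize  6y1 + 10y2 + 27y3 + 25y4
  subject to:
    y1 + 2y3 + 4y4 >= 3
    y2 + 3y3 + y4 >= 6
    y1, y2, y3, y4 >= 0

Solving the primal: x* = (0, 9).
  primal value c^T x* = 54.
Solving the dual: y* = (0, 0, 2, 0).
  dual value b^T y* = 54.
Strong duality: c^T x* = b^T y*. Confirmed.

54


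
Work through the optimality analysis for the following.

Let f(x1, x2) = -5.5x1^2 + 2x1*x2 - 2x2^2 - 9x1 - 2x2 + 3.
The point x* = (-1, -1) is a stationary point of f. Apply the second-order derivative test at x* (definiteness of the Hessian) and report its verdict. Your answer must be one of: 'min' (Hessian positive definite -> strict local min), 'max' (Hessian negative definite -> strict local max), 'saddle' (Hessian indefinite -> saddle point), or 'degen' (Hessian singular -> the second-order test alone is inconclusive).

Compute the Hessian H = grad^2 f:
  H = [[-11, 2], [2, -4]]
Verify stationarity: grad f(x*) = H x* + g = (0, 0).
Eigenvalues of H: -11.5311, -3.4689.
Both eigenvalues < 0, so H is negative definite -> x* is a strict local max.

max


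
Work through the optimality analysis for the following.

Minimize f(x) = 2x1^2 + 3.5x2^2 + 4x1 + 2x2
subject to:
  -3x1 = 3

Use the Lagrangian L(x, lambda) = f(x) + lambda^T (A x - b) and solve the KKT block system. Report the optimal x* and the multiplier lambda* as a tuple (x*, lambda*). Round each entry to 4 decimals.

Form the Lagrangian:
  L(x, lambda) = (1/2) x^T Q x + c^T x + lambda^T (A x - b)
Stationarity (grad_x L = 0): Q x + c + A^T lambda = 0.
Primal feasibility: A x = b.

This gives the KKT block system:
  [ Q   A^T ] [ x     ]   [-c ]
  [ A    0  ] [ lambda ] = [ b ]

Solving the linear system:
  x*      = (-1, -0.2857)
  lambda* = (0)
  f(x*)   = -2.2857

x* = (-1, -0.2857), lambda* = (0)


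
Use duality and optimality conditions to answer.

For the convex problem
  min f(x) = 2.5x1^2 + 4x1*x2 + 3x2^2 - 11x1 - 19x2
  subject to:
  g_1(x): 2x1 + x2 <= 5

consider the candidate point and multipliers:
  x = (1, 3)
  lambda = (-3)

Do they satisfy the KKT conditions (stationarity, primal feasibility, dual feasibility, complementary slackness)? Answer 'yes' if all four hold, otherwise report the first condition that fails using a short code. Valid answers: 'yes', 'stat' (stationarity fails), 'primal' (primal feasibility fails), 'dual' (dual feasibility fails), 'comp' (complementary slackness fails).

Gradient of f: grad f(x) = Q x + c = (6, 3)
Constraint values g_i(x) = a_i^T x - b_i:
  g_1((1, 3)) = 0
Stationarity residual: grad f(x) + sum_i lambda_i a_i = (0, 0)
  -> stationarity OK
Primal feasibility (all g_i <= 0): OK
Dual feasibility (all lambda_i >= 0): FAILS
Complementary slackness (lambda_i * g_i(x) = 0 for all i): OK

Verdict: the first failing condition is dual_feasibility -> dual.

dual


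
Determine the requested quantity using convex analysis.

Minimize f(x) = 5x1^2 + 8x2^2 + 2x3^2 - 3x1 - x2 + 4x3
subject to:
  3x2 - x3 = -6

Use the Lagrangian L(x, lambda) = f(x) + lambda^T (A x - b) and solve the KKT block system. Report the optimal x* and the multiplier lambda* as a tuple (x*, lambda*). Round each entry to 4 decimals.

Form the Lagrangian:
  L(x, lambda) = (1/2) x^T Q x + c^T x + lambda^T (A x - b)
Stationarity (grad_x L = 0): Q x + c + A^T lambda = 0.
Primal feasibility: A x = b.

This gives the KKT block system:
  [ Q   A^T ] [ x     ]   [-c ]
  [ A    0  ] [ lambda ] = [ b ]

Solving the linear system:
  x*      = (0.3, -1.5962, 1.2115)
  lambda* = (8.8462)
  f(x*)   = 29.3096

x* = (0.3, -1.5962, 1.2115), lambda* = (8.8462)


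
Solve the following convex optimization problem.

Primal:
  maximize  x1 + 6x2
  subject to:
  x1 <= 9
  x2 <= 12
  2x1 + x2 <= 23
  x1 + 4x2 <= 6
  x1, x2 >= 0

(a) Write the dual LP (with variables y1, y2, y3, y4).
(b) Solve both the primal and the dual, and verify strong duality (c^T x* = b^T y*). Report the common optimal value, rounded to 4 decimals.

The standard primal-dual pair for 'max c^T x s.t. A x <= b, x >= 0' is:
  Dual:  min b^T y  s.t.  A^T y >= c,  y >= 0.

So the dual LP is:
  minimize  9y1 + 12y2 + 23y3 + 6y4
  subject to:
    y1 + 2y3 + y4 >= 1
    y2 + y3 + 4y4 >= 6
    y1, y2, y3, y4 >= 0

Solving the primal: x* = (0, 1.5).
  primal value c^T x* = 9.
Solving the dual: y* = (0, 0, 0, 1.5).
  dual value b^T y* = 9.
Strong duality: c^T x* = b^T y*. Confirmed.

9


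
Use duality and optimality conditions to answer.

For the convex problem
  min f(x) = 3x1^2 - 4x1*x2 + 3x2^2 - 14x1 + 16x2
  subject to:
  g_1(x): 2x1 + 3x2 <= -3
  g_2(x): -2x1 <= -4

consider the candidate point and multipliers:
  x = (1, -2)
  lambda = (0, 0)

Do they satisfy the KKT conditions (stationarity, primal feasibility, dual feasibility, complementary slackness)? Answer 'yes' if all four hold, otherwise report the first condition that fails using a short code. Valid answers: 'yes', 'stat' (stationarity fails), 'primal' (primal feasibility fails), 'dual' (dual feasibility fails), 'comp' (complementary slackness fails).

Gradient of f: grad f(x) = Q x + c = (0, 0)
Constraint values g_i(x) = a_i^T x - b_i:
  g_1((1, -2)) = -1
  g_2((1, -2)) = 2
Stationarity residual: grad f(x) + sum_i lambda_i a_i = (0, 0)
  -> stationarity OK
Primal feasibility (all g_i <= 0): FAILS
Dual feasibility (all lambda_i >= 0): OK
Complementary slackness (lambda_i * g_i(x) = 0 for all i): OK

Verdict: the first failing condition is primal_feasibility -> primal.

primal


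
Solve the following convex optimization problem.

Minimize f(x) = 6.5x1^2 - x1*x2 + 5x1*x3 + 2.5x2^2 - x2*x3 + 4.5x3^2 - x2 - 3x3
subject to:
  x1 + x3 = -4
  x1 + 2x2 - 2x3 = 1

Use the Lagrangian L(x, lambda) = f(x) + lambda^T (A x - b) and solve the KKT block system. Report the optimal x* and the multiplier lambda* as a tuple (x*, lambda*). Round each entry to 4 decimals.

Form the Lagrangian:
  L(x, lambda) = (1/2) x^T Q x + c^T x + lambda^T (A x - b)
Stationarity (grad_x L = 0): Q x + c + A^T lambda = 0.
Primal feasibility: A x = b.

This gives the KKT block system:
  [ Q   A^T ] [ x     ]   [-c ]
  [ A    0  ] [ lambda ] = [ b ]

Solving the linear system:
  x*      = (-1.7527, -0.871, -2.2473)
  lambda* = (32.4731, 0.6774)
  f(x*)   = 68.414

x* = (-1.7527, -0.871, -2.2473), lambda* = (32.4731, 0.6774)


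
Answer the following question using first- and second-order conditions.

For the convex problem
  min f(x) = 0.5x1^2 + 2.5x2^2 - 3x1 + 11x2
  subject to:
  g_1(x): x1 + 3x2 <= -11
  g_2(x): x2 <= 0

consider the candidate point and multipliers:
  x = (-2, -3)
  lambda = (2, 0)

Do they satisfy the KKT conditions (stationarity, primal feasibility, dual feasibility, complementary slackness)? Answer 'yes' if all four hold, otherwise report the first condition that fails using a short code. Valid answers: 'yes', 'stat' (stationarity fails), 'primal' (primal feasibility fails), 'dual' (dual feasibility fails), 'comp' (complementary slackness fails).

Gradient of f: grad f(x) = Q x + c = (-5, -4)
Constraint values g_i(x) = a_i^T x - b_i:
  g_1((-2, -3)) = 0
  g_2((-2, -3)) = -3
Stationarity residual: grad f(x) + sum_i lambda_i a_i = (-3, 2)
  -> stationarity FAILS
Primal feasibility (all g_i <= 0): OK
Dual feasibility (all lambda_i >= 0): OK
Complementary slackness (lambda_i * g_i(x) = 0 for all i): OK

Verdict: the first failing condition is stationarity -> stat.

stat


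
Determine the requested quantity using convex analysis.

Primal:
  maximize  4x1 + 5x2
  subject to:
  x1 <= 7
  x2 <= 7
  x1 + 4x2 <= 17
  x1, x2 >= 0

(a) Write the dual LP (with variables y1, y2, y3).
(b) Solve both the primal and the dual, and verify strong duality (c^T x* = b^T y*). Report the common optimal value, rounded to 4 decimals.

The standard primal-dual pair for 'max c^T x s.t. A x <= b, x >= 0' is:
  Dual:  min b^T y  s.t.  A^T y >= c,  y >= 0.

So the dual LP is:
  minimize  7y1 + 7y2 + 17y3
  subject to:
    y1 + y3 >= 4
    y2 + 4y3 >= 5
    y1, y2, y3 >= 0

Solving the primal: x* = (7, 2.5).
  primal value c^T x* = 40.5.
Solving the dual: y* = (2.75, 0, 1.25).
  dual value b^T y* = 40.5.
Strong duality: c^T x* = b^T y*. Confirmed.

40.5


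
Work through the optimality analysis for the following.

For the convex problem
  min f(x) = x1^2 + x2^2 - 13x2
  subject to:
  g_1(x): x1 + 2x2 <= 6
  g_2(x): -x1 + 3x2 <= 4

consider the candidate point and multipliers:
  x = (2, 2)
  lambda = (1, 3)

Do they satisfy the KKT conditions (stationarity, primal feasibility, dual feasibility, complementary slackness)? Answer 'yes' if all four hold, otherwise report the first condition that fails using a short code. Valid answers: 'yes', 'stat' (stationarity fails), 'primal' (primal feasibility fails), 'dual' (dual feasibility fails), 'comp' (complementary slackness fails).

Gradient of f: grad f(x) = Q x + c = (4, -9)
Constraint values g_i(x) = a_i^T x - b_i:
  g_1((2, 2)) = 0
  g_2((2, 2)) = 0
Stationarity residual: grad f(x) + sum_i lambda_i a_i = (2, 2)
  -> stationarity FAILS
Primal feasibility (all g_i <= 0): OK
Dual feasibility (all lambda_i >= 0): OK
Complementary slackness (lambda_i * g_i(x) = 0 for all i): OK

Verdict: the first failing condition is stationarity -> stat.

stat


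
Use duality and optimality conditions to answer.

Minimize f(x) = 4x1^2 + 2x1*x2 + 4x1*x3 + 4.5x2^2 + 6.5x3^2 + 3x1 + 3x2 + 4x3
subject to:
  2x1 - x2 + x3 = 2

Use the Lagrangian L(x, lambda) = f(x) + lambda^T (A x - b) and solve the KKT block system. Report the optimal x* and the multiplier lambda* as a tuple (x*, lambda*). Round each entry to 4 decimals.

Form the Lagrangian:
  L(x, lambda) = (1/2) x^T Q x + c^T x + lambda^T (A x - b)
Stationarity (grad_x L = 0): Q x + c + A^T lambda = 0.
Primal feasibility: A x = b.

This gives the KKT block system:
  [ Q   A^T ] [ x     ]   [-c ]
  [ A    0  ] [ lambda ] = [ b ]

Solving the linear system:
  x*      = (0.7359, -0.831, -0.3028)
  lambda* = (-3.007)
  f(x*)   = 2.2588

x* = (0.7359, -0.831, -0.3028), lambda* = (-3.007)


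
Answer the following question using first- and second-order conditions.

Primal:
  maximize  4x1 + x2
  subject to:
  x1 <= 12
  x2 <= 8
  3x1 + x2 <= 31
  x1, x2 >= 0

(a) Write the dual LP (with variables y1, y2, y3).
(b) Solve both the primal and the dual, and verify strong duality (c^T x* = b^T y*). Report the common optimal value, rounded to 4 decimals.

The standard primal-dual pair for 'max c^T x s.t. A x <= b, x >= 0' is:
  Dual:  min b^T y  s.t.  A^T y >= c,  y >= 0.

So the dual LP is:
  minimize  12y1 + 8y2 + 31y3
  subject to:
    y1 + 3y3 >= 4
    y2 + y3 >= 1
    y1, y2, y3 >= 0

Solving the primal: x* = (10.3333, 0).
  primal value c^T x* = 41.3333.
Solving the dual: y* = (0, 0, 1.3333).
  dual value b^T y* = 41.3333.
Strong duality: c^T x* = b^T y*. Confirmed.

41.3333


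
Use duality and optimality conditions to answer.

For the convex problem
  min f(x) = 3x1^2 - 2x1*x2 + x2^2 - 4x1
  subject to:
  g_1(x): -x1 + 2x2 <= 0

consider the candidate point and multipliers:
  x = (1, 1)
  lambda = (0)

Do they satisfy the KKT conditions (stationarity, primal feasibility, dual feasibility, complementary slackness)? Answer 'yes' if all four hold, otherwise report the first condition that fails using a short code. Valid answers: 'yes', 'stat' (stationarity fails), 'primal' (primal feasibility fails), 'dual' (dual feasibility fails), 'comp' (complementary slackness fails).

Gradient of f: grad f(x) = Q x + c = (0, 0)
Constraint values g_i(x) = a_i^T x - b_i:
  g_1((1, 1)) = 1
Stationarity residual: grad f(x) + sum_i lambda_i a_i = (0, 0)
  -> stationarity OK
Primal feasibility (all g_i <= 0): FAILS
Dual feasibility (all lambda_i >= 0): OK
Complementary slackness (lambda_i * g_i(x) = 0 for all i): OK

Verdict: the first failing condition is primal_feasibility -> primal.

primal


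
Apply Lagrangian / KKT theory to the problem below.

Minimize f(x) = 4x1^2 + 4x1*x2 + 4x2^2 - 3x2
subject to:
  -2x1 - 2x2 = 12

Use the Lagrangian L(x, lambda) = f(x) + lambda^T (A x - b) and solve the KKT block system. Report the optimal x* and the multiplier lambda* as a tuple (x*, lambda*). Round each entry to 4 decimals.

Form the Lagrangian:
  L(x, lambda) = (1/2) x^T Q x + c^T x + lambda^T (A x - b)
Stationarity (grad_x L = 0): Q x + c + A^T lambda = 0.
Primal feasibility: A x = b.

This gives the KKT block system:
  [ Q   A^T ] [ x     ]   [-c ]
  [ A    0  ] [ lambda ] = [ b ]

Solving the linear system:
  x*      = (-3.375, -2.625)
  lambda* = (-18.75)
  f(x*)   = 116.4375

x* = (-3.375, -2.625), lambda* = (-18.75)


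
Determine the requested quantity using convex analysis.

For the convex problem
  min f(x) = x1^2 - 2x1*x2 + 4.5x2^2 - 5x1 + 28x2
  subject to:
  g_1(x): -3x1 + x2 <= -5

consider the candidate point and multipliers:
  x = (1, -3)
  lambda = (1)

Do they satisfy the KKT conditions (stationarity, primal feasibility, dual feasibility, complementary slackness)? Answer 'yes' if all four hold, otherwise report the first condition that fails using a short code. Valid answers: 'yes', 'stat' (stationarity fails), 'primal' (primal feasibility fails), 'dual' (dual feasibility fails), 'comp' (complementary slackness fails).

Gradient of f: grad f(x) = Q x + c = (3, -1)
Constraint values g_i(x) = a_i^T x - b_i:
  g_1((1, -3)) = -1
Stationarity residual: grad f(x) + sum_i lambda_i a_i = (0, 0)
  -> stationarity OK
Primal feasibility (all g_i <= 0): OK
Dual feasibility (all lambda_i >= 0): OK
Complementary slackness (lambda_i * g_i(x) = 0 for all i): FAILS

Verdict: the first failing condition is complementary_slackness -> comp.

comp


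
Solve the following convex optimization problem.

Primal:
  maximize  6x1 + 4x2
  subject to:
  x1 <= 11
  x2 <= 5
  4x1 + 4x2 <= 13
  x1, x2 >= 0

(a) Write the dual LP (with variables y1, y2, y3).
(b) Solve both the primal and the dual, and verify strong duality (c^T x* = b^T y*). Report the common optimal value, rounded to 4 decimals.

The standard primal-dual pair for 'max c^T x s.t. A x <= b, x >= 0' is:
  Dual:  min b^T y  s.t.  A^T y >= c,  y >= 0.

So the dual LP is:
  minimize  11y1 + 5y2 + 13y3
  subject to:
    y1 + 4y3 >= 6
    y2 + 4y3 >= 4
    y1, y2, y3 >= 0

Solving the primal: x* = (3.25, 0).
  primal value c^T x* = 19.5.
Solving the dual: y* = (0, 0, 1.5).
  dual value b^T y* = 19.5.
Strong duality: c^T x* = b^T y*. Confirmed.

19.5


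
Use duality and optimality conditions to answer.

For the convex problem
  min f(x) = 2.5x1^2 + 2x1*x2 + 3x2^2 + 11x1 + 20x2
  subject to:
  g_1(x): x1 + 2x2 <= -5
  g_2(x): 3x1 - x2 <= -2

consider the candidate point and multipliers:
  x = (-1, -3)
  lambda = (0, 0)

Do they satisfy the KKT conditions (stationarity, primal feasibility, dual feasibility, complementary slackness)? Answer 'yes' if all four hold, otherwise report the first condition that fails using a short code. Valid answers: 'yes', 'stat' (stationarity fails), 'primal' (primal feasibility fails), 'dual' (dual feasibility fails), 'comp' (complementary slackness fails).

Gradient of f: grad f(x) = Q x + c = (0, 0)
Constraint values g_i(x) = a_i^T x - b_i:
  g_1((-1, -3)) = -2
  g_2((-1, -3)) = 2
Stationarity residual: grad f(x) + sum_i lambda_i a_i = (0, 0)
  -> stationarity OK
Primal feasibility (all g_i <= 0): FAILS
Dual feasibility (all lambda_i >= 0): OK
Complementary slackness (lambda_i * g_i(x) = 0 for all i): OK

Verdict: the first failing condition is primal_feasibility -> primal.

primal


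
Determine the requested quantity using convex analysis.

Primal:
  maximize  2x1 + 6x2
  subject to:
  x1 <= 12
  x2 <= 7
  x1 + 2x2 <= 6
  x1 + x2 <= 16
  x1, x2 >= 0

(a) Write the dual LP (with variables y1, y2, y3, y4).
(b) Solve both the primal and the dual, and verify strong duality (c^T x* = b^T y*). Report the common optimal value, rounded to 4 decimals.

The standard primal-dual pair for 'max c^T x s.t. A x <= b, x >= 0' is:
  Dual:  min b^T y  s.t.  A^T y >= c,  y >= 0.

So the dual LP is:
  minimize  12y1 + 7y2 + 6y3 + 16y4
  subject to:
    y1 + y3 + y4 >= 2
    y2 + 2y3 + y4 >= 6
    y1, y2, y3, y4 >= 0

Solving the primal: x* = (0, 3).
  primal value c^T x* = 18.
Solving the dual: y* = (0, 0, 3, 0).
  dual value b^T y* = 18.
Strong duality: c^T x* = b^T y*. Confirmed.

18


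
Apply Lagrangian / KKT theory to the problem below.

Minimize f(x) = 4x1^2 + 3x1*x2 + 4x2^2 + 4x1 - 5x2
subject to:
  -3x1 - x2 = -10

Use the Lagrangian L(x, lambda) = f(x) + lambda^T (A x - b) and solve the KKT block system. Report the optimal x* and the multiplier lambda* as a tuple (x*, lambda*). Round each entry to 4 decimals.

Form the Lagrangian:
  L(x, lambda) = (1/2) x^T Q x + c^T x + lambda^T (A x - b)
Stationarity (grad_x L = 0): Q x + c + A^T lambda = 0.
Primal feasibility: A x = b.

This gives the KKT block system:
  [ Q   A^T ] [ x     ]   [-c ]
  [ A    0  ] [ lambda ] = [ b ]

Solving the linear system:
  x*      = (3.0806, 0.7581)
  lambda* = (10.3065)
  f(x*)   = 55.7984

x* = (3.0806, 0.7581), lambda* = (10.3065)


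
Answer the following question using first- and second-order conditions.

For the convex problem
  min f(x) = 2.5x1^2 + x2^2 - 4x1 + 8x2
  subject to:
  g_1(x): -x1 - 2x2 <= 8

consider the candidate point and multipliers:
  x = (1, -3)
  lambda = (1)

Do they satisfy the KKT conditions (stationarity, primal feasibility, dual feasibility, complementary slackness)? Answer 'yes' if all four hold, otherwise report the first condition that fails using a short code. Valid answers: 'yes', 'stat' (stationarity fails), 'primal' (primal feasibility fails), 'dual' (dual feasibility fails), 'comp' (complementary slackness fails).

Gradient of f: grad f(x) = Q x + c = (1, 2)
Constraint values g_i(x) = a_i^T x - b_i:
  g_1((1, -3)) = -3
Stationarity residual: grad f(x) + sum_i lambda_i a_i = (0, 0)
  -> stationarity OK
Primal feasibility (all g_i <= 0): OK
Dual feasibility (all lambda_i >= 0): OK
Complementary slackness (lambda_i * g_i(x) = 0 for all i): FAILS

Verdict: the first failing condition is complementary_slackness -> comp.

comp


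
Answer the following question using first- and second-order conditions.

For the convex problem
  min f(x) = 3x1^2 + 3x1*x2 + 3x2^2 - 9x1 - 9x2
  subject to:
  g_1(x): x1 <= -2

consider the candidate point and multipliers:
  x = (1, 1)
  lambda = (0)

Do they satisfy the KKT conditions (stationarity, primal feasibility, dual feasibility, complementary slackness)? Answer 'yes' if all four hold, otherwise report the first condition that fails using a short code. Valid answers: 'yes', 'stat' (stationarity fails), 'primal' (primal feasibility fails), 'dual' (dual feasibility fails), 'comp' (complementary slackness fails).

Gradient of f: grad f(x) = Q x + c = (0, 0)
Constraint values g_i(x) = a_i^T x - b_i:
  g_1((1, 1)) = 3
Stationarity residual: grad f(x) + sum_i lambda_i a_i = (0, 0)
  -> stationarity OK
Primal feasibility (all g_i <= 0): FAILS
Dual feasibility (all lambda_i >= 0): OK
Complementary slackness (lambda_i * g_i(x) = 0 for all i): OK

Verdict: the first failing condition is primal_feasibility -> primal.

primal


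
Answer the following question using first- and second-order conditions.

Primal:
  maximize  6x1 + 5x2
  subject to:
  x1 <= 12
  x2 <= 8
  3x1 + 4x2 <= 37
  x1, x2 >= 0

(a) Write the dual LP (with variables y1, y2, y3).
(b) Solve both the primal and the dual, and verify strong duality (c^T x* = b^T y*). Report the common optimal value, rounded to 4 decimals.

The standard primal-dual pair for 'max c^T x s.t. A x <= b, x >= 0' is:
  Dual:  min b^T y  s.t.  A^T y >= c,  y >= 0.

So the dual LP is:
  minimize  12y1 + 8y2 + 37y3
  subject to:
    y1 + 3y3 >= 6
    y2 + 4y3 >= 5
    y1, y2, y3 >= 0

Solving the primal: x* = (12, 0.25).
  primal value c^T x* = 73.25.
Solving the dual: y* = (2.25, 0, 1.25).
  dual value b^T y* = 73.25.
Strong duality: c^T x* = b^T y*. Confirmed.

73.25


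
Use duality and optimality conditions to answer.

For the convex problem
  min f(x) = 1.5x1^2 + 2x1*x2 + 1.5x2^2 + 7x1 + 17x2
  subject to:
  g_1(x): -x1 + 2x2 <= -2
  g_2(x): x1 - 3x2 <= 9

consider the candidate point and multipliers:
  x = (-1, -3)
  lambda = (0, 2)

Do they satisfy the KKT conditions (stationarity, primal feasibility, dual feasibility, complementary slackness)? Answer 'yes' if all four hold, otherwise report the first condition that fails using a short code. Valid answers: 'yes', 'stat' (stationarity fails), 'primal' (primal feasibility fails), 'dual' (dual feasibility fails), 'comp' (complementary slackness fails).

Gradient of f: grad f(x) = Q x + c = (-2, 6)
Constraint values g_i(x) = a_i^T x - b_i:
  g_1((-1, -3)) = -3
  g_2((-1, -3)) = -1
Stationarity residual: grad f(x) + sum_i lambda_i a_i = (0, 0)
  -> stationarity OK
Primal feasibility (all g_i <= 0): OK
Dual feasibility (all lambda_i >= 0): OK
Complementary slackness (lambda_i * g_i(x) = 0 for all i): FAILS

Verdict: the first failing condition is complementary_slackness -> comp.

comp


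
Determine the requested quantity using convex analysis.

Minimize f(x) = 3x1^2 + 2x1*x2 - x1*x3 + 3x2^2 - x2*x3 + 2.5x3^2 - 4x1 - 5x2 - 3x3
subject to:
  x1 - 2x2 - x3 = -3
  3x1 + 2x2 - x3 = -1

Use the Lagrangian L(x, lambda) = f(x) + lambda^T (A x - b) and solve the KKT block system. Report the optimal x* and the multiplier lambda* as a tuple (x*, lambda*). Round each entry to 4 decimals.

Form the Lagrangian:
  L(x, lambda) = (1/2) x^T Q x + c^T x + lambda^T (A x - b)
Stationarity (grad_x L = 0): Q x + c + A^T lambda = 0.
Primal feasibility: A x = b.

This gives the KKT block system:
  [ Q   A^T ] [ x     ]   [-c ]
  [ A    0  ] [ lambda ] = [ b ]

Solving the linear system:
  x*      = (-0.4255, 0.7128, 1.1489)
  lambda* = (0.5479, 1.9096)
  f(x*)   = -0.8777

x* = (-0.4255, 0.7128, 1.1489), lambda* = (0.5479, 1.9096)


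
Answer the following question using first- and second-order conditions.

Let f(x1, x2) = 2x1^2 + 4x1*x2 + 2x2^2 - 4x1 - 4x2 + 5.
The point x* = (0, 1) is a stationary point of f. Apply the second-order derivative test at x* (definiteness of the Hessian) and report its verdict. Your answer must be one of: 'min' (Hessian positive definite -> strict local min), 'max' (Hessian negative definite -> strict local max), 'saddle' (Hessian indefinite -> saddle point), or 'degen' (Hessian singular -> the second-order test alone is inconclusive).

Compute the Hessian H = grad^2 f:
  H = [[4, 4], [4, 4]]
Verify stationarity: grad f(x*) = H x* + g = (0, 0).
Eigenvalues of H: 0, 8.
H has a zero eigenvalue (singular; positive semidefinite but not definite), so H is neither positive definite, negative definite, nor indefinite. The second-order test alone is inconclusive -> degen.
(Indeed, f is constant along the null direction of H through x*, so x* is not a strict local extremum.)

degen


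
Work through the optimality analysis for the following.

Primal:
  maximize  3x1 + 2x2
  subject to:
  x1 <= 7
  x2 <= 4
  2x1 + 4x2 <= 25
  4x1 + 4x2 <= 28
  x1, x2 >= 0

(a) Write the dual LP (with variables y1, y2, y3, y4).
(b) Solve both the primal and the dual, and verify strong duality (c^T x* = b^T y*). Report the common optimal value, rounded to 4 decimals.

The standard primal-dual pair for 'max c^T x s.t. A x <= b, x >= 0' is:
  Dual:  min b^T y  s.t.  A^T y >= c,  y >= 0.

So the dual LP is:
  minimize  7y1 + 4y2 + 25y3 + 28y4
  subject to:
    y1 + 2y3 + 4y4 >= 3
    y2 + 4y3 + 4y4 >= 2
    y1, y2, y3, y4 >= 0

Solving the primal: x* = (7, 0).
  primal value c^T x* = 21.
Solving the dual: y* = (0, 0, 0, 0.75).
  dual value b^T y* = 21.
Strong duality: c^T x* = b^T y*. Confirmed.

21


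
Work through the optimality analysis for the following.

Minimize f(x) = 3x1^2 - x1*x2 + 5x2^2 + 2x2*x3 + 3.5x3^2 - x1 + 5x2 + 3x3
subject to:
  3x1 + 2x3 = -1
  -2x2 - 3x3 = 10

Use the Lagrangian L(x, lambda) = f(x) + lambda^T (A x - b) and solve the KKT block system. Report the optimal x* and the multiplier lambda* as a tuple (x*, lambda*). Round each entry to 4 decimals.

Form the Lagrangian:
  L(x, lambda) = (1/2) x^T Q x + c^T x + lambda^T (A x - b)
Stationarity (grad_x L = 0): Q x + c + A^T lambda = 0.
Primal feasibility: A x = b.

This gives the KKT block system:
  [ Q   A^T ] [ x     ]   [-c ]
  [ A    0  ] [ lambda ] = [ b ]

Solving the linear system:
  x*      = (1.2851, -1.3586, -2.4276)
  lambda* = (-2.6897, -7.3632)
  f(x*)   = 27.7908

x* = (1.2851, -1.3586, -2.4276), lambda* = (-2.6897, -7.3632)


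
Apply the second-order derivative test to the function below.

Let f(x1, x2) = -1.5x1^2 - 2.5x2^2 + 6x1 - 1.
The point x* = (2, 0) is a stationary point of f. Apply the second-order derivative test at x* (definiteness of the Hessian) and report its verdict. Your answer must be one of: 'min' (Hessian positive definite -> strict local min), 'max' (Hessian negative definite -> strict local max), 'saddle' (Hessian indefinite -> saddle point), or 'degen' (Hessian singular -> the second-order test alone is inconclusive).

Compute the Hessian H = grad^2 f:
  H = [[-3, 0], [0, -5]]
Verify stationarity: grad f(x*) = H x* + g = (0, 0).
Eigenvalues of H: -5, -3.
Both eigenvalues < 0, so H is negative definite -> x* is a strict local max.

max


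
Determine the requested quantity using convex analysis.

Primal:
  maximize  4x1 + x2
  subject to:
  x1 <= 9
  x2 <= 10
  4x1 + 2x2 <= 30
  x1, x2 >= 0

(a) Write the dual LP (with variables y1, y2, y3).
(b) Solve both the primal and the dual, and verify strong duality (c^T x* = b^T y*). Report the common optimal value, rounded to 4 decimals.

The standard primal-dual pair for 'max c^T x s.t. A x <= b, x >= 0' is:
  Dual:  min b^T y  s.t.  A^T y >= c,  y >= 0.

So the dual LP is:
  minimize  9y1 + 10y2 + 30y3
  subject to:
    y1 + 4y3 >= 4
    y2 + 2y3 >= 1
    y1, y2, y3 >= 0

Solving the primal: x* = (7.5, 0).
  primal value c^T x* = 30.
Solving the dual: y* = (0, 0, 1).
  dual value b^T y* = 30.
Strong duality: c^T x* = b^T y*. Confirmed.

30


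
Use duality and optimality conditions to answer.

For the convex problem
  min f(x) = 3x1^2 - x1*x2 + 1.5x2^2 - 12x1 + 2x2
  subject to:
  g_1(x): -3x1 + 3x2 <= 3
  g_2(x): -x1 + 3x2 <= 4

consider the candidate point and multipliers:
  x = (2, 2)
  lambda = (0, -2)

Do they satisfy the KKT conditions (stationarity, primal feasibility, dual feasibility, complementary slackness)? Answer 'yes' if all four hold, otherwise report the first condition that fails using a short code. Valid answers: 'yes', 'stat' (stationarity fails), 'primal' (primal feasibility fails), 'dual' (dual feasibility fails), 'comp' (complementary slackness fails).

Gradient of f: grad f(x) = Q x + c = (-2, 6)
Constraint values g_i(x) = a_i^T x - b_i:
  g_1((2, 2)) = -3
  g_2((2, 2)) = 0
Stationarity residual: grad f(x) + sum_i lambda_i a_i = (0, 0)
  -> stationarity OK
Primal feasibility (all g_i <= 0): OK
Dual feasibility (all lambda_i >= 0): FAILS
Complementary slackness (lambda_i * g_i(x) = 0 for all i): OK

Verdict: the first failing condition is dual_feasibility -> dual.

dual


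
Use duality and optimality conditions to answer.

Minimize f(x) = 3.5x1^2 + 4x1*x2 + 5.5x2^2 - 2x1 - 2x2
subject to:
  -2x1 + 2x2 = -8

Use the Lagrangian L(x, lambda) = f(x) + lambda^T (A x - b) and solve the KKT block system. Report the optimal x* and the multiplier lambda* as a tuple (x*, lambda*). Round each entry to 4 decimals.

Form the Lagrangian:
  L(x, lambda) = (1/2) x^T Q x + c^T x + lambda^T (A x - b)
Stationarity (grad_x L = 0): Q x + c + A^T lambda = 0.
Primal feasibility: A x = b.

This gives the KKT block system:
  [ Q   A^T ] [ x     ]   [-c ]
  [ A    0  ] [ lambda ] = [ b ]

Solving the linear system:
  x*      = (2.4615, -1.5385)
  lambda* = (4.5385)
  f(x*)   = 17.2308

x* = (2.4615, -1.5385), lambda* = (4.5385)


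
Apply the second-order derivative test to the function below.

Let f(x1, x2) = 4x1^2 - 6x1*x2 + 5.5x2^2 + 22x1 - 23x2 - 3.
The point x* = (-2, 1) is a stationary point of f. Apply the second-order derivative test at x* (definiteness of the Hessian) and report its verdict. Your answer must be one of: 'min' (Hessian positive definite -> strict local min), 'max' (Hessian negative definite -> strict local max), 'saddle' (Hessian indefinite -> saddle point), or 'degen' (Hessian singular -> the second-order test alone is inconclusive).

Compute the Hessian H = grad^2 f:
  H = [[8, -6], [-6, 11]]
Verify stationarity: grad f(x*) = H x* + g = (0, 0).
Eigenvalues of H: 3.3153, 15.6847.
Both eigenvalues > 0, so H is positive definite -> x* is a strict local min.

min


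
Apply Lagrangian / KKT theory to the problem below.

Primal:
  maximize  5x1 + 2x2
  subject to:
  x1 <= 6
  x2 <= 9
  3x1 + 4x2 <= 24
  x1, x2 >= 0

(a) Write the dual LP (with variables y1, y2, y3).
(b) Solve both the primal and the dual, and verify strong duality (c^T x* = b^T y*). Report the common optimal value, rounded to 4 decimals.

The standard primal-dual pair for 'max c^T x s.t. A x <= b, x >= 0' is:
  Dual:  min b^T y  s.t.  A^T y >= c,  y >= 0.

So the dual LP is:
  minimize  6y1 + 9y2 + 24y3
  subject to:
    y1 + 3y3 >= 5
    y2 + 4y3 >= 2
    y1, y2, y3 >= 0

Solving the primal: x* = (6, 1.5).
  primal value c^T x* = 33.
Solving the dual: y* = (3.5, 0, 0.5).
  dual value b^T y* = 33.
Strong duality: c^T x* = b^T y*. Confirmed.

33


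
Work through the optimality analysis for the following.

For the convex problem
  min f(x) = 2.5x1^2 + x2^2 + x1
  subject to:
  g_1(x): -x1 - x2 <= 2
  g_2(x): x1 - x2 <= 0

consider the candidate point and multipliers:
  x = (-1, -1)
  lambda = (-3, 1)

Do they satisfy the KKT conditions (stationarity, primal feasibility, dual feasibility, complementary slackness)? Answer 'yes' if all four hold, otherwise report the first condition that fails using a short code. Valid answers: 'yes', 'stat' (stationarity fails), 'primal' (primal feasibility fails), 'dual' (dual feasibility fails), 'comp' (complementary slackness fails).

Gradient of f: grad f(x) = Q x + c = (-4, -2)
Constraint values g_i(x) = a_i^T x - b_i:
  g_1((-1, -1)) = 0
  g_2((-1, -1)) = 0
Stationarity residual: grad f(x) + sum_i lambda_i a_i = (0, 0)
  -> stationarity OK
Primal feasibility (all g_i <= 0): OK
Dual feasibility (all lambda_i >= 0): FAILS
Complementary slackness (lambda_i * g_i(x) = 0 for all i): OK

Verdict: the first failing condition is dual_feasibility -> dual.

dual


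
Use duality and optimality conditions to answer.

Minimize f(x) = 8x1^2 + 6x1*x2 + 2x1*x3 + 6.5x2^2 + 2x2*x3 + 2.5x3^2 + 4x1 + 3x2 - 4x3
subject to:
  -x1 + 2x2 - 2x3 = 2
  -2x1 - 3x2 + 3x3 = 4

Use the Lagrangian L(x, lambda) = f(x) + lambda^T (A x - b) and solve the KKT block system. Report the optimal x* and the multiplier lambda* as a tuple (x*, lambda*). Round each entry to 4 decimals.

Form the Lagrangian:
  L(x, lambda) = (1/2) x^T Q x + c^T x + lambda^T (A x - b)
Stationarity (grad_x L = 0): Q x + c + A^T lambda = 0.
Primal feasibility: A x = b.

This gives the KKT block system:
  [ Q   A^T ] [ x     ]   [-c ]
  [ A    0  ] [ lambda ] = [ b ]

Solving the linear system:
  x*      = (-2, 0.7727, 0.7727)
  lambda* = (-10.0909, -5.8636)
  f(x*)   = 17.4318

x* = (-2, 0.7727, 0.7727), lambda* = (-10.0909, -5.8636)


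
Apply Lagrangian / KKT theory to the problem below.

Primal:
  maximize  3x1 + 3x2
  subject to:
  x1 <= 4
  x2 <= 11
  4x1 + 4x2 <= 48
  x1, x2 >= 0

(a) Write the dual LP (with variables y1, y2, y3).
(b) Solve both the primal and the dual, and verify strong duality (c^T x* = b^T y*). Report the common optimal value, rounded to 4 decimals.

The standard primal-dual pair for 'max c^T x s.t. A x <= b, x >= 0' is:
  Dual:  min b^T y  s.t.  A^T y >= c,  y >= 0.

So the dual LP is:
  minimize  4y1 + 11y2 + 48y3
  subject to:
    y1 + 4y3 >= 3
    y2 + 4y3 >= 3
    y1, y2, y3 >= 0

Solving the primal: x* = (1, 11).
  primal value c^T x* = 36.
Solving the dual: y* = (0, 0, 0.75).
  dual value b^T y* = 36.
Strong duality: c^T x* = b^T y*. Confirmed.

36


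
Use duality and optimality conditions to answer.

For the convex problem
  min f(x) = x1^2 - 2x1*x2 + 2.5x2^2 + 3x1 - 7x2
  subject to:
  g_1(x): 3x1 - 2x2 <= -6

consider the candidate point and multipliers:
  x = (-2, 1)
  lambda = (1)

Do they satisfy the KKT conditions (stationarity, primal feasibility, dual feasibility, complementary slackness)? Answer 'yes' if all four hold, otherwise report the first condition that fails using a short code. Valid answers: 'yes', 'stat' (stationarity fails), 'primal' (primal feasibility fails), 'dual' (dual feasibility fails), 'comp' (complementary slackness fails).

Gradient of f: grad f(x) = Q x + c = (-3, 2)
Constraint values g_i(x) = a_i^T x - b_i:
  g_1((-2, 1)) = -2
Stationarity residual: grad f(x) + sum_i lambda_i a_i = (0, 0)
  -> stationarity OK
Primal feasibility (all g_i <= 0): OK
Dual feasibility (all lambda_i >= 0): OK
Complementary slackness (lambda_i * g_i(x) = 0 for all i): FAILS

Verdict: the first failing condition is complementary_slackness -> comp.

comp


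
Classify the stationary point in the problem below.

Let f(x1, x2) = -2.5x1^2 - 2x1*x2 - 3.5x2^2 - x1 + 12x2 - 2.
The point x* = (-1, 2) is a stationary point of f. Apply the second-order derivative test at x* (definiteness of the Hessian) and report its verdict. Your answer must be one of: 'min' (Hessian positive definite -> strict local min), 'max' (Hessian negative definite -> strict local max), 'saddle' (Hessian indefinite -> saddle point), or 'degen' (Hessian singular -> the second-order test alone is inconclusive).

Compute the Hessian H = grad^2 f:
  H = [[-5, -2], [-2, -7]]
Verify stationarity: grad f(x*) = H x* + g = (0, 0).
Eigenvalues of H: -8.2361, -3.7639.
Both eigenvalues < 0, so H is negative definite -> x* is a strict local max.

max


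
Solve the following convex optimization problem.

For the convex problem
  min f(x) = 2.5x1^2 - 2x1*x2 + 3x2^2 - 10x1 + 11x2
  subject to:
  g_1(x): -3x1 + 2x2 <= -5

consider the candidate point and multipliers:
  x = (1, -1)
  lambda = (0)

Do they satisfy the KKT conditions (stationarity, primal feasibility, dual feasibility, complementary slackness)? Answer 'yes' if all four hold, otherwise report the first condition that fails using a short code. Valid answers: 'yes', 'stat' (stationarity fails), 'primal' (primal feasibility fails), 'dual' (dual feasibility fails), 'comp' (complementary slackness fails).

Gradient of f: grad f(x) = Q x + c = (-3, 3)
Constraint values g_i(x) = a_i^T x - b_i:
  g_1((1, -1)) = 0
Stationarity residual: grad f(x) + sum_i lambda_i a_i = (-3, 3)
  -> stationarity FAILS
Primal feasibility (all g_i <= 0): OK
Dual feasibility (all lambda_i >= 0): OK
Complementary slackness (lambda_i * g_i(x) = 0 for all i): OK

Verdict: the first failing condition is stationarity -> stat.

stat


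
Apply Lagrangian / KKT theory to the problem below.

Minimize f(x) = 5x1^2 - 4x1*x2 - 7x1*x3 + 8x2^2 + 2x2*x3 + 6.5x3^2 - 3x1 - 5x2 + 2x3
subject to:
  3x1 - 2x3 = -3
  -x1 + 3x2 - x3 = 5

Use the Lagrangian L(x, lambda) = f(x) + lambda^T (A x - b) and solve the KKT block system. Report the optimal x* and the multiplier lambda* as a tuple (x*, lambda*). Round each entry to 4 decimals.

Form the Lagrangian:
  L(x, lambda) = (1/2) x^T Q x + c^T x + lambda^T (A x - b)
Stationarity (grad_x L = 0): Q x + c + A^T lambda = 0.
Primal feasibility: A x = b.

This gives the KKT block system:
  [ Q   A^T ] [ x     ]   [-c ]
  [ A    0  ] [ lambda ] = [ b ]

Solving the linear system:
  x*      = (-1.5817, 0.8485, -0.8726)
  lambda* = (3.9057, -4.3862)
  f(x*)   = 16.2026

x* = (-1.5817, 0.8485, -0.8726), lambda* = (3.9057, -4.3862)


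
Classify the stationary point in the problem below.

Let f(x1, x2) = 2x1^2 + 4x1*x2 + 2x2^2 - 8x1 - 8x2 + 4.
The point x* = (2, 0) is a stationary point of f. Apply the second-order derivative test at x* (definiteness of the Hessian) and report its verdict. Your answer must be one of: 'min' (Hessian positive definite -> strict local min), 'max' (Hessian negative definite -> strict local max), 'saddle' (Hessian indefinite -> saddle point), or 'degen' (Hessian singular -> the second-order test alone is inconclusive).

Compute the Hessian H = grad^2 f:
  H = [[4, 4], [4, 4]]
Verify stationarity: grad f(x*) = H x* + g = (0, 0).
Eigenvalues of H: 0, 8.
H has a zero eigenvalue (singular; positive semidefinite but not definite), so H is neither positive definite, negative definite, nor indefinite. The second-order test alone is inconclusive -> degen.
(Indeed, f is constant along the null direction of H through x*, so x* is not a strict local extremum.)

degen
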